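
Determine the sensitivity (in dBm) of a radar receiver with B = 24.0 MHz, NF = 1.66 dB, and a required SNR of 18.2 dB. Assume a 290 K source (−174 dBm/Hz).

−80.3 dBm

Sensitivity = −174 + 10 log₁₀(B) + NF + SNR_min
= −174 + 73.8 + 1.66 + 18.2
= −80.34 dBm → −80.3 dBm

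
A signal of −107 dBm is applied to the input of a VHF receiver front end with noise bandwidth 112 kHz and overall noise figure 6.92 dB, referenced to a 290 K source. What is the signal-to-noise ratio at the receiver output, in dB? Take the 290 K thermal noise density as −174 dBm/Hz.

Noise floor: N = −174 + 10 log₁₀(B) + NF
10 log₁₀(1.12×10⁵) = 50.49 dB
N = −174 + 50.49 + 6.92 = −116.59 dBm
SNR = P_sig − N = −107 − (−116.59) = 9.59 dB → 9.6 dB

9.6 dB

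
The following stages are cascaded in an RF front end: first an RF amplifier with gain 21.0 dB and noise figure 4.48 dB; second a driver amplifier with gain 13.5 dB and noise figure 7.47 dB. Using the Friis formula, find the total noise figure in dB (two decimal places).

Convert to linear (a loss of L dB is a gain of −L dB): F_i = 10^(NF_i/10), G_i = 10^(G_i,dB/10)
  Stage 1: F_1 = 10^(4.48/10) = 2.805, G_1 = 10^(21.0/10) = 125.9
  Stage 2: F_2 = 10^(7.47/10) = 5.585, G_2 = 10^(13.5/10) = 22.39
Friis cascade:
  F = 2.805 + (5.585 − 1)/125.9 = 2.842
NF = 10 log₁₀(2.842) = 4.54 dB

4.54 dB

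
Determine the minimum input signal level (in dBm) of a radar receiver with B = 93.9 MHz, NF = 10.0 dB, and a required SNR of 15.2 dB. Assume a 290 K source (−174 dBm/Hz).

−69.1 dBm

Sensitivity = −174 + 10 log₁₀(B) + NF + SNR_min
= −174 + 79.73 + 10.0 + 15.2
= −69.07 dBm → −69.1 dBm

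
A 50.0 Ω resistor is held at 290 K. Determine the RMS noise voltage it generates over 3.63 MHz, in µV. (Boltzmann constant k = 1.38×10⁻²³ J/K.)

1.70 µV

V_n = √(4kTRB)
4kTRB = 4 × 1.38×10⁻²³ × 290 × 5.00×10¹ × 3.63×10⁶ = 2.91×10⁻¹² V²
V_n = √(2.91×10⁻¹²) = 1.70×10⁻⁶ V = 1.70 µV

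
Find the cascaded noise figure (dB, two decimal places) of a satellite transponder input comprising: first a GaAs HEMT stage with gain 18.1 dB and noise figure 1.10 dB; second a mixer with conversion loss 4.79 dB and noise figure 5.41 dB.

Convert to linear (a loss of L dB is a gain of −L dB): F_i = 10^(NF_i/10), G_i = 10^(G_i,dB/10)
  Stage 1: F_1 = 10^(1.10/10) = 1.288, G_1 = 10^(18.1/10) = 64.57
  Stage 2: F_2 = 10^(5.41/10) = 3.475, G_2 = 10^(−4.79/10) = 0.3319
Friis cascade:
  F = 1.288 + (3.475 − 1)/64.57 = 1.327
NF = 10 log₁₀(1.327) = 1.23 dB

1.23 dB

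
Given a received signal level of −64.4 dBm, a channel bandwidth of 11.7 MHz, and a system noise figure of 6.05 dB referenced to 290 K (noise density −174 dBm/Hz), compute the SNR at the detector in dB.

Noise floor: N = −174 + 10 log₁₀(B) + NF
10 log₁₀(1.17×10⁷) = 70.68 dB
N = −174 + 70.68 + 6.05 = −97.27 dBm
SNR = P_sig − N = −64.4 − (−97.27) = 32.87 dB → 32.9 dB

32.9 dB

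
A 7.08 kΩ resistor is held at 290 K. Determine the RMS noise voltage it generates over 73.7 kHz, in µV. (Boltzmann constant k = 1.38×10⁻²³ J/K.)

2.89 µV

V_n = √(4kTRB)
4kTRB = 4 × 1.38×10⁻²³ × 290 × 7.08×10³ × 7.37×10⁴ = 8.35×10⁻¹² V²
V_n = √(8.35×10⁻¹²) = 2.89×10⁻⁶ V = 2.89 µV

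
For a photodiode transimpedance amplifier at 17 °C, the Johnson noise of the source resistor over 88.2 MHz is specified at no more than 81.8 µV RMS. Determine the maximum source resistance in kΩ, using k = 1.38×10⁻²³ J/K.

T = 17 °C + 273.15 = 290.15 K
Johnson–Nyquist: V_n = √(4kTRB) ⇒ R = V_n² / (4kTB)
4kTB = 4 × 1.38×10⁻²³ × 290.15 × 8.82×10⁷ = 1.41×10⁻¹²
R = (8.18×10⁻⁵)² / 1.41×10⁻¹² = 4.74×10³ Ω = 4.74 kΩ

4.74 kΩ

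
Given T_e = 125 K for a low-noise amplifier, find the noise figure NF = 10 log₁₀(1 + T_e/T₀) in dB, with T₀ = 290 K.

1.56 dB

F = 1 + T_e/T₀ = 1 + 125/290 = 1.43103
NF = 10 log₁₀(1.43103) = 1.56 dB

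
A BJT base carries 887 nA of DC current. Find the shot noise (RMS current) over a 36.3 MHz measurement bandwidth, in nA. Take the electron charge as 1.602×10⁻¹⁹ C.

3.21 nA

I_n = √(2qI·B)
2qI·B = 2 × 1.602×10⁻¹⁹ × 8.87×10⁻⁷ × 3.63×10⁷ = 1.03×10⁻¹⁷ A²
I_n = √(1.03×10⁻¹⁷) = 3.21×10⁻⁹ A = 3.21 nA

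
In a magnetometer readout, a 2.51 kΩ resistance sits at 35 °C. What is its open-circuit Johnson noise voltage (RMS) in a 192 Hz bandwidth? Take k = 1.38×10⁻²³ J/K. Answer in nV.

T = 35 °C + 273.15 = 308.15 K
V_n = √(4kTRB)
4kTRB = 4 × 1.38×10⁻²³ × 308.15 × 2.51×10³ × 1.92×10² = 8.20×10⁻¹⁵ V²
V_n = √(8.20×10⁻¹⁵) = 9.05×10⁻⁸ V = 90.5 nV

90.5 nV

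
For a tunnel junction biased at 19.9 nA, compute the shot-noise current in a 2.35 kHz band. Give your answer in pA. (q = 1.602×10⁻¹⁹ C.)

I_n = √(2qI·B)
2qI·B = 2 × 1.602×10⁻¹⁹ × 1.99×10⁻⁸ × 2.35×10³ = 1.50×10⁻²³ A²
I_n = √(1.50×10⁻²³) = 3.87×10⁻¹² A = 3.87 pA

3.87 pA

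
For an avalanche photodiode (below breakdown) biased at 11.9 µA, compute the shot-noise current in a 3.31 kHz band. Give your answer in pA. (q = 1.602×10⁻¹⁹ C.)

112 pA

I_n = √(2qI·B)
2qI·B = 2 × 1.602×10⁻¹⁹ × 1.19×10⁻⁵ × 3.31×10³ = 1.26×10⁻²⁰ A²
I_n = √(1.26×10⁻²⁰) = 1.12×10⁻¹⁰ A = 112 pA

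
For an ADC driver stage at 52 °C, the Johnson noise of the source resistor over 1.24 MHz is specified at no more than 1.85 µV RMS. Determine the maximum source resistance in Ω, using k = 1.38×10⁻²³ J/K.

154 Ω

T = 52 °C + 273.15 = 325.15 K
Johnson–Nyquist: V_n = √(4kTRB) ⇒ R = V_n² / (4kTB)
4kTB = 4 × 1.38×10⁻²³ × 325.15 × 1.24×10⁶ = 2.23×10⁻¹⁴
R = (1.85×10⁻⁶)² / 2.23×10⁻¹⁴ = 1.54×10² Ω = 154 Ω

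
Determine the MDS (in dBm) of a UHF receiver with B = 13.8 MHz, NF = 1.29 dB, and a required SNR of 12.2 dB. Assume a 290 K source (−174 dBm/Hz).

Sensitivity = −174 + 10 log₁₀(B) + NF + SNR_min
= −174 + 71.4 + 1.29 + 12.2
= −89.11 dBm → −89.1 dBm

−89.1 dBm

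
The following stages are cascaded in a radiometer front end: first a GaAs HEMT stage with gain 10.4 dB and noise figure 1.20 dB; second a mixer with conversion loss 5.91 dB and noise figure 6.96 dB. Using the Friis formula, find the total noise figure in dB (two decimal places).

Convert to linear (a loss of L dB is a gain of −L dB): F_i = 10^(NF_i/10), G_i = 10^(G_i,dB/10)
  Stage 1: F_1 = 10^(1.20/10) = 1.318, G_1 = 10^(10.4/10) = 10.96
  Stage 2: F_2 = 10^(6.96/10) = 4.966, G_2 = 10^(−5.91/10) = 0.2564
Friis cascade:
  F = 1.318 + (4.966 − 1)/10.96 = 1.680
NF = 10 log₁₀(1.680) = 2.25 dB

2.25 dB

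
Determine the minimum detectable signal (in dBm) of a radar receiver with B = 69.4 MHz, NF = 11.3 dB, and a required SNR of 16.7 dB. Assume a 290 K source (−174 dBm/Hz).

Sensitivity = −174 + 10 log₁₀(B) + NF + SNR_min
= −174 + 78.41 + 11.3 + 16.7
= −67.59 dBm → −67.6 dBm

−67.6 dBm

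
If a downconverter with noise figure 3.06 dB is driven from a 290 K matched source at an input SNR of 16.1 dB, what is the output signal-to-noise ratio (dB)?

13.04 dB

By definition F = SNR_in/SNR_out, so in dB: SNR_out = SNR_in − NF
SNR_out = 16.1 − 3.06 = 13.04 dB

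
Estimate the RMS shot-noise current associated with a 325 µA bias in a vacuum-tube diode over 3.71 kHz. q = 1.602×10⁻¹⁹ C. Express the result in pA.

622 pA

I_n = √(2qI·B)
2qI·B = 2 × 1.602×10⁻¹⁹ × 3.25×10⁻⁴ × 3.71×10³ = 3.86×10⁻¹⁹ A²
I_n = √(3.86×10⁻¹⁹) = 6.22×10⁻¹⁰ A = 622 pA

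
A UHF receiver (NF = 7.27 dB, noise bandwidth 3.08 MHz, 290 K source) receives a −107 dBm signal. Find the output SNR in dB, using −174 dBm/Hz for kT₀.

−5.2 dB

Noise floor: N = −174 + 10 log₁₀(B) + NF
10 log₁₀(3.08×10⁶) = 64.89 dB
N = −174 + 64.89 + 7.27 = −101.84 dBm
SNR = P_sig − N = −107 − (−101.84) = −5.16 dB → −5.2 dB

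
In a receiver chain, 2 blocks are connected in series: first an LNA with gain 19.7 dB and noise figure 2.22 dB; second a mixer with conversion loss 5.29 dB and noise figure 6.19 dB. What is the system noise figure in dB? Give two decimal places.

Convert to linear (a loss of L dB is a gain of −L dB): F_i = 10^(NF_i/10), G_i = 10^(G_i,dB/10)
  Stage 1: F_1 = 10^(2.22/10) = 1.667, G_1 = 10^(19.7/10) = 93.33
  Stage 2: F_2 = 10^(6.19/10) = 4.159, G_2 = 10^(−5.29/10) = 0.2958
Friis cascade:
  F = 1.667 + (4.159 − 1)/93.33 = 1.701
NF = 10 log₁₀(1.701) = 2.31 dB

2.31 dB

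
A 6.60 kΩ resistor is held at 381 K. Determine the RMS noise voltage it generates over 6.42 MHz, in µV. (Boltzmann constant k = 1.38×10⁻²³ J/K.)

V_n = √(4kTRB)
4kTRB = 4 × 1.38×10⁻²³ × 381 × 6.60×10³ × 6.42×10⁶ = 8.91×10⁻¹⁰ V²
V_n = √(8.91×10⁻¹⁰) = 2.99×10⁻⁵ V = 29.9 µV

29.9 µV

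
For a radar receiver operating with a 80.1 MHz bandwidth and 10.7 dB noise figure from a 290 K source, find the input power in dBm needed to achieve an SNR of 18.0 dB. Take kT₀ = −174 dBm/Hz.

Sensitivity = −174 + 10 log₁₀(B) + NF + SNR_min
= −174 + 79.04 + 10.7 + 18.0
= −66.26 dBm → −66.3 dBm

−66.3 dBm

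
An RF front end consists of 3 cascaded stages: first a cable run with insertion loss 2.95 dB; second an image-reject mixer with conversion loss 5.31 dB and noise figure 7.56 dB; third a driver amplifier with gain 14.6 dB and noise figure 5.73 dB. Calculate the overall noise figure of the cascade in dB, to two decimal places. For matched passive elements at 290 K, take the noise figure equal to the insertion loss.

14.71 dB

Convert to linear (a loss of L dB is a gain of −L dB): F_i = 10^(NF_i/10), G_i = 10^(G_i,dB/10)
  Stage 1: F_1 = 10^(2.95/10) = 1.972, G_1 = 10^(−2.95/10) = 0.5070
  Stage 2: F_2 = 10^(7.56/10) = 5.702, G_2 = 10^(−5.31/10) = 0.2944
  Stage 3: F_3 = 10^(5.73/10) = 3.741, G_3 = 10^(14.6/10) = 28.84
Friis cascade:
  F = 1.972 + (5.702 − 1)/0.5070 + (3.741 − 1)/0.1493 = 29.61
NF = 10 log₁₀(29.61) = 14.71 dB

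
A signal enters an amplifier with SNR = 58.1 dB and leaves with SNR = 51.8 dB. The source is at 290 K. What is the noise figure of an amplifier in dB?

6.3 dB

NF (dB) = SNR_in(dB) − SNR_out(dB) when the source is at T₀
NF = 58.1 − 51.8 = 6.3 dB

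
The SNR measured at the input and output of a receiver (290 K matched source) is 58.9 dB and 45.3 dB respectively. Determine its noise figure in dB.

13.6 dB

NF (dB) = SNR_in(dB) − SNR_out(dB) when the source is at T₀
NF = 58.9 − 45.3 = 13.6 dB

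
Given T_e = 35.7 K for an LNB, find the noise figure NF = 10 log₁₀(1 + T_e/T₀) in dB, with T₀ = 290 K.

F = 1 + T_e/T₀ = 1 + 35.7/290 = 1.1231
NF = 10 log₁₀(1.1231) = 0.504 dB

0.504 dB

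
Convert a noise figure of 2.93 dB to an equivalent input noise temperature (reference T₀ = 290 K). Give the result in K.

279 K

F = 10^(2.93/10) = 1.96336
T_e = (F − 1)·T₀ = (1.96336 − 1) × 290 = 279 K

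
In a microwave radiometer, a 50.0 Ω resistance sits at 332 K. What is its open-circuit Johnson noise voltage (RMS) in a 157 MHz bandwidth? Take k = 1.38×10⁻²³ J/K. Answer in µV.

12.0 µV

V_n = √(4kTRB)
4kTRB = 4 × 1.38×10⁻²³ × 332 × 5.00×10¹ × 1.57×10⁸ = 1.44×10⁻¹⁰ V²
V_n = √(1.44×10⁻¹⁰) = 1.20×10⁻⁵ V = 12.0 µV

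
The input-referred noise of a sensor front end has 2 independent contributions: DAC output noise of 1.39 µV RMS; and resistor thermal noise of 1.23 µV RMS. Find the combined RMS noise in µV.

1.86 µV

Uncorrelated sources add in power (mean-square): V_tot = √(ΣV_i²)
V_tot = √[(1.39×10⁻⁶)² + (1.23×10⁻⁶)²] = 1.86×10⁻⁶ V = 1.86 µV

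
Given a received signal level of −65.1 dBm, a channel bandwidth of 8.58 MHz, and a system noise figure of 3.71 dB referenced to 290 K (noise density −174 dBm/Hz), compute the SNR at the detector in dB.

35.9 dB

Noise floor: N = −174 + 10 log₁₀(B) + NF
10 log₁₀(8.58×10⁶) = 69.33 dB
N = −174 + 69.33 + 3.71 = −100.96 dBm
SNR = P_sig − N = −65.1 − (−100.96) = 35.86 dB → 35.9 dB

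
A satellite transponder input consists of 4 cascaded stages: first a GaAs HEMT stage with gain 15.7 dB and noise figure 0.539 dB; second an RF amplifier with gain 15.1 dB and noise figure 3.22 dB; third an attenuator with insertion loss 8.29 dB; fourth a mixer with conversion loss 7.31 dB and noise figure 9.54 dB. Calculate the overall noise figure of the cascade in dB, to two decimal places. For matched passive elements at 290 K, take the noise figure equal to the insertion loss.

0.83 dB

Convert to linear (a loss of L dB is a gain of −L dB): F_i = 10^(NF_i/10), G_i = 10^(G_i,dB/10)
  Stage 1: F_1 = 10^(0.539/10) = 1.132, G_1 = 10^(15.7/10) = 37.15
  Stage 2: F_2 = 10^(3.22/10) = 2.099, G_2 = 10^(15.1/10) = 32.36
  Stage 3: F_3 = 10^(8.29/10) = 6.745, G_3 = 10^(−8.29/10) = 0.1483
  Stage 4: F_4 = 10^(9.54/10) = 8.995, G_4 = 10^(−7.31/10) = 0.1858
Friis cascade:
  F = 1.132 + (2.099 − 1)/37.15 + (6.745 − 1)/1202 + (8.995 − 1)/178.2 = 1.211
NF = 10 log₁₀(1.211) = 0.83 dB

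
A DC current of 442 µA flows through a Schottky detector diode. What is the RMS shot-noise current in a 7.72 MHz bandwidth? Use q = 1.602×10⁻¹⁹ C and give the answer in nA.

33.1 nA

I_n = √(2qI·B)
2qI·B = 2 × 1.602×10⁻¹⁹ × 4.42×10⁻⁴ × 7.72×10⁶ = 1.09×10⁻¹⁵ A²
I_n = √(1.09×10⁻¹⁵) = 3.31×10⁻⁸ A = 33.1 nA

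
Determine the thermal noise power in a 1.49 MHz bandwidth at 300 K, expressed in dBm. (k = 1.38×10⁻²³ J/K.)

P_n = kTB = 1.38×10⁻²³ × 300 × 1.49×10⁶ = 6.17×10⁻¹⁵ W
In dBm: 10 log₁₀(6.17×10⁻¹⁵ / 10⁻³) = −112.1 dBm

−112.1 dBm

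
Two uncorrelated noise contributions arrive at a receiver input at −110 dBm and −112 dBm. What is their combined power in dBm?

−107.9 dBm

Convert to linear, add, convert back:
P₁ = 1.00×10⁻¹⁴ W, P₂ = 6.31×10⁻¹⁵ W
P_tot = 1.63×10⁻¹⁴ W → 10 log₁₀(P_tot / 10⁻³) = −107.9 dBm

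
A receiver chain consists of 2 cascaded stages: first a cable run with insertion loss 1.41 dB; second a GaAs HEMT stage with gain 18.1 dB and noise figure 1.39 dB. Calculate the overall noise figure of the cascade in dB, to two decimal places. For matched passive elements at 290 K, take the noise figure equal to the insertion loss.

2.80 dB

Convert to linear (a loss of L dB is a gain of −L dB): F_i = 10^(NF_i/10), G_i = 10^(G_i,dB/10)
  Stage 1: F_1 = 10^(1.41/10) = 1.384, G_1 = 10^(−1.41/10) = 0.7228
  Stage 2: F_2 = 10^(1.39/10) = 1.377, G_2 = 10^(18.1/10) = 64.57
Friis cascade:
  F = 1.384 + (1.377 − 1)/0.7228 = 1.905
NF = 10 log₁₀(1.905) = 2.80 dB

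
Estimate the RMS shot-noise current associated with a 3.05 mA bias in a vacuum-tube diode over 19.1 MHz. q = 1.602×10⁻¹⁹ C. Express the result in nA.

137 nA

I_n = √(2qI·B)
2qI·B = 2 × 1.602×10⁻¹⁹ × 3.05×10⁻³ × 1.91×10⁷ = 1.87×10⁻¹⁴ A²
I_n = √(1.87×10⁻¹⁴) = 1.37×10⁻⁷ A = 137 nA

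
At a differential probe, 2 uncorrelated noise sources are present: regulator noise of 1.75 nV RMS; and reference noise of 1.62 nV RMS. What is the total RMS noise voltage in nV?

2.38 nV

Uncorrelated sources add in power (mean-square): V_tot = √(ΣV_i²)
V_tot = √[(1.75×10⁻⁹)² + (1.62×10⁻⁹)²] = 2.38×10⁻⁹ V = 2.38 nV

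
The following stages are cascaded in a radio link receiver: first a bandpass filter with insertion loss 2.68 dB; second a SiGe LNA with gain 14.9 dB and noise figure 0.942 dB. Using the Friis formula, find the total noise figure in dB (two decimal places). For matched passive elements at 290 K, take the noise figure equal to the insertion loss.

3.62 dB

Convert to linear (a loss of L dB is a gain of −L dB): F_i = 10^(NF_i/10), G_i = 10^(G_i,dB/10)
  Stage 1: F_1 = 10^(2.68/10) = 1.854, G_1 = 10^(−2.68/10) = 0.5395
  Stage 2: F_2 = 10^(0.942/10) = 1.242, G_2 = 10^(14.9/10) = 30.90
Friis cascade:
  F = 1.854 + (1.242 − 1)/0.5395 = 2.303
NF = 10 log₁₀(2.303) = 3.62 dB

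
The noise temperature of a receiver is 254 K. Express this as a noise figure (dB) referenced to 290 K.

F = 1 + T_e/T₀ = 1 + 254/290 = 1.87586
NF = 10 log₁₀(1.87586) = 2.73 dB

2.73 dB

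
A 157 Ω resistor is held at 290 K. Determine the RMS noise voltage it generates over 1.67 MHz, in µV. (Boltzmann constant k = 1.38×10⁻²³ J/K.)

2.05 µV

V_n = √(4kTRB)
4kTRB = 4 × 1.38×10⁻²³ × 290 × 1.57×10² × 1.67×10⁶ = 4.20×10⁻¹² V²
V_n = √(4.20×10⁻¹²) = 2.05×10⁻⁶ V = 2.05 µV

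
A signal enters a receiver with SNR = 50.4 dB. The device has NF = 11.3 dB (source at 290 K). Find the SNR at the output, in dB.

By definition F = SNR_in/SNR_out, so in dB: SNR_out = SNR_in − NF
SNR_out = 50.4 − 11.3 = 39.1 dB

39.1 dB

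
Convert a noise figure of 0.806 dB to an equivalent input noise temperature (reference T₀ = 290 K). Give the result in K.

59.1 K

F = 10^(0.806/10) = 1.20393
T_e = (F − 1)·T₀ = (1.20393 − 1) × 290 = 59.1 K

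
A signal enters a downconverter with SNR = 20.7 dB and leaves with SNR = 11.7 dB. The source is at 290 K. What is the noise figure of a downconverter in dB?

NF (dB) = SNR_in(dB) − SNR_out(dB) when the source is at T₀
NF = 20.7 − 11.7 = 9.0 dB

9.0 dB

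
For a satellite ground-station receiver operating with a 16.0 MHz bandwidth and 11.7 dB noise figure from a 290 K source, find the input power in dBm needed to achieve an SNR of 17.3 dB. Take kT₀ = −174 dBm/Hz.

Sensitivity = −174 + 10 log₁₀(B) + NF + SNR_min
= −174 + 72.04 + 11.7 + 17.3
= −72.96 dBm → −73.0 dBm

−73.0 dBm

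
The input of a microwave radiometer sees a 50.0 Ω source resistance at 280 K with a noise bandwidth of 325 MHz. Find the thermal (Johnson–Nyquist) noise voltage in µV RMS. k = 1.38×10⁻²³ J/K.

V_n = √(4kTRB)
4kTRB = 4 × 1.38×10⁻²³ × 280 × 5.00×10¹ × 3.25×10⁸ = 2.51×10⁻¹⁰ V²
V_n = √(2.51×10⁻¹⁰) = 1.58×10⁻⁵ V = 15.8 µV

15.8 µV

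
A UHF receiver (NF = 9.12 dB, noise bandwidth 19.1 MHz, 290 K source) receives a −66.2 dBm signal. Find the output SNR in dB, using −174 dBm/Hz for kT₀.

25.9 dB

Noise floor: N = −174 + 10 log₁₀(B) + NF
10 log₁₀(1.91×10⁷) = 72.81 dB
N = −174 + 72.81 + 9.12 = −92.07 dBm
SNR = P_sig − N = −66.2 − (−92.07) = 25.87 dB → 25.9 dB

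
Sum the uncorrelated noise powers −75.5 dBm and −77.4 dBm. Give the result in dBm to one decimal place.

Convert to linear, add, convert back:
P₁ = 2.82×10⁻¹¹ W, P₂ = 1.82×10⁻¹¹ W
P_tot = 4.64×10⁻¹¹ W → 10 log₁₀(P_tot / 10⁻³) = −73.3 dBm

−73.3 dBm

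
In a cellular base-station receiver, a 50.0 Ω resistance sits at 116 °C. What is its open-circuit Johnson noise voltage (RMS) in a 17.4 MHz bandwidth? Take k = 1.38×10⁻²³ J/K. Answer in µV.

4.32 µV

T = 116 °C + 273.15 = 389.15 K
V_n = √(4kTRB)
4kTRB = 4 × 1.38×10⁻²³ × 389.15 × 5.00×10¹ × 1.74×10⁷ = 1.87×10⁻¹¹ V²
V_n = √(1.87×10⁻¹¹) = 4.32×10⁻⁶ V = 4.32 µV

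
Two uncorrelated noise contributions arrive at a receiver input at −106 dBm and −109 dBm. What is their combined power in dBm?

−104.2 dBm

Convert to linear, add, convert back:
P₁ = 2.51×10⁻¹⁴ W, P₂ = 1.26×10⁻¹⁴ W
P_tot = 3.77×10⁻¹⁴ W → 10 log₁₀(P_tot / 10⁻³) = −104.2 dBm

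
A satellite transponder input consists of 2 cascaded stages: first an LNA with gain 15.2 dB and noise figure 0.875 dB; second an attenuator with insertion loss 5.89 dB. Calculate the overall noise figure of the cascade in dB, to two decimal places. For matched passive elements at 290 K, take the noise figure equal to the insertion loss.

Convert to linear (a loss of L dB is a gain of −L dB): F_i = 10^(NF_i/10), G_i = 10^(G_i,dB/10)
  Stage 1: F_1 = 10^(0.875/10) = 1.223, G_1 = 10^(15.2/10) = 33.11
  Stage 2: F_2 = 10^(5.89/10) = 3.882, G_2 = 10^(−5.89/10) = 0.2576
Friis cascade:
  F = 1.223 + (3.882 − 1)/33.11 = 1.310
NF = 10 log₁₀(1.310) = 1.17 dB

1.17 dB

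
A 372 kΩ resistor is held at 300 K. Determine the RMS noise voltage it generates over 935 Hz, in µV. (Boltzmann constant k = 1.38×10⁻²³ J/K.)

V_n = √(4kTRB)
4kTRB = 4 × 1.38×10⁻²³ × 300 × 3.72×10⁵ × 9.35×10² = 5.76×10⁻¹² V²
V_n = √(5.76×10⁻¹²) = 2.40×10⁻⁶ V = 2.40 µV

2.40 µV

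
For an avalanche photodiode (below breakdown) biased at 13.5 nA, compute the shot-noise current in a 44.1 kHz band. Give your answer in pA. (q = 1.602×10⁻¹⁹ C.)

13.8 pA

I_n = √(2qI·B)
2qI·B = 2 × 1.602×10⁻¹⁹ × 1.35×10⁻⁸ × 4.41×10⁴ = 1.91×10⁻²² A²
I_n = √(1.91×10⁻²²) = 1.38×10⁻¹¹ A = 13.8 pA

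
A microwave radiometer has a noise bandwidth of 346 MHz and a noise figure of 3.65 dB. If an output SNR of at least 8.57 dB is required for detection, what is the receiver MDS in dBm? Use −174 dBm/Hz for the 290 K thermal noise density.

Sensitivity = −174 + 10 log₁₀(B) + NF + SNR_min
= −174 + 85.39 + 3.65 + 8.57
= −76.39 dBm → −76.4 dBm

−76.4 dBm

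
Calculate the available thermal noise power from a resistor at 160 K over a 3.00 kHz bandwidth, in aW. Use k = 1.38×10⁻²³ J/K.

P_n = kTB = 1.38×10⁻²³ × 160 × 3.00×10³ = 6.62×10⁻¹⁸ W = 6.62 aW

6.62 aW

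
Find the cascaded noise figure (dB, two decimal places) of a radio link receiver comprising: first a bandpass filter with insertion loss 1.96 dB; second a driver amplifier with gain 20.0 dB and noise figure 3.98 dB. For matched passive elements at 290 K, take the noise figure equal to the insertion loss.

5.94 dB

Convert to linear (a loss of L dB is a gain of −L dB): F_i = 10^(NF_i/10), G_i = 10^(G_i,dB/10)
  Stage 1: F_1 = 10^(1.96/10) = 1.570, G_1 = 10^(−1.96/10) = 0.6368
  Stage 2: F_2 = 10^(3.98/10) = 2.500, G_2 = 10^(20.0/10) = 100.0
Friis cascade:
  F = 1.570 + (2.500 − 1)/0.6368 = 3.926
NF = 10 log₁₀(3.926) = 5.94 dB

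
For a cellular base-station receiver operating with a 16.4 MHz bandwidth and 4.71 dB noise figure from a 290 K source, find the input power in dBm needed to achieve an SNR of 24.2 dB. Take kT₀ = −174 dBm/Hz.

Sensitivity = −174 + 10 log₁₀(B) + NF + SNR_min
= −174 + 72.15 + 4.71 + 24.2
= −72.94 dBm → −72.9 dBm

−72.9 dBm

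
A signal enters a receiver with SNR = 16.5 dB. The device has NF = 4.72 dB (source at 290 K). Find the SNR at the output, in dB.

11.78 dB

By definition F = SNR_in/SNR_out, so in dB: SNR_out = SNR_in − NF
SNR_out = 16.5 − 4.72 = 11.78 dB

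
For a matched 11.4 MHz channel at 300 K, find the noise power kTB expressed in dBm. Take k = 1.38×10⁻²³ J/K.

−103.3 dBm

P_n = kTB = 1.38×10⁻²³ × 300 × 1.14×10⁷ = 4.72×10⁻¹⁴ W
In dBm: 10 log₁₀(4.72×10⁻¹⁴ / 10⁻³) = −103.3 dBm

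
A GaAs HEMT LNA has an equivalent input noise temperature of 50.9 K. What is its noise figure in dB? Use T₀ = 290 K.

F = 1 + T_e/T₀ = 1 + 50.9/290 = 1.17552
NF = 10 log₁₀(1.17552) = 0.702 dB

0.702 dB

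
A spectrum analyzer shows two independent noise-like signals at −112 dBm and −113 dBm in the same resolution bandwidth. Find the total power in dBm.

Convert to linear, add, convert back:
P₁ = 6.31×10⁻¹⁵ W, P₂ = 5.01×10⁻¹⁵ W
P_tot = 1.13×10⁻¹⁴ W → 10 log₁₀(P_tot / 10⁻³) = −109.5 dBm

−109.5 dBm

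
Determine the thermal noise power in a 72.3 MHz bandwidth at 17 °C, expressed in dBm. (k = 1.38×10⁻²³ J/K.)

−95.4 dBm

T = 17 °C + 273.15 = 290.15 K
P_n = kTB = 1.38×10⁻²³ × 290.15 × 7.23×10⁷ = 2.89×10⁻¹³ W
In dBm: 10 log₁₀(2.89×10⁻¹³ / 10⁻³) = −95.4 dBm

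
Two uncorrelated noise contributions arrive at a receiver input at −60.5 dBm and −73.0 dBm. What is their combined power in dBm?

−60.3 dBm

Convert to linear, add, convert back:
P₁ = 8.91×10⁻¹⁰ W, P₂ = 5.01×10⁻¹¹ W
P_tot = 9.41×10⁻¹⁰ W → 10 log₁₀(P_tot / 10⁻³) = −60.3 dBm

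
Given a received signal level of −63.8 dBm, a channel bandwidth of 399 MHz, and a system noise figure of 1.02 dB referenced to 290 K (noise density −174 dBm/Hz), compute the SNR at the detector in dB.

23.2 dB

Noise floor: N = −174 + 10 log₁₀(B) + NF
10 log₁₀(3.99×10⁸) = 86.01 dB
N = −174 + 86.01 + 1.02 = −86.97 dBm
SNR = P_sig − N = −63.8 − (−86.97) = 23.17 dB → 23.2 dB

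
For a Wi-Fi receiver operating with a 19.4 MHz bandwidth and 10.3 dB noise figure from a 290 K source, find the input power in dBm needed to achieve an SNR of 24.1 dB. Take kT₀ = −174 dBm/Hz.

−66.7 dBm

Sensitivity = −174 + 10 log₁₀(B) + NF + SNR_min
= −174 + 72.88 + 10.3 + 24.1
= −66.72 dBm → −66.7 dBm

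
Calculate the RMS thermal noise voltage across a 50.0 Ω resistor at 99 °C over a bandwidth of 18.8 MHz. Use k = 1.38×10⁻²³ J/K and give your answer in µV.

4.39 µV

T = 99 °C + 273.15 = 372.15 K
V_n = √(4kTRB)
4kTRB = 4 × 1.38×10⁻²³ × 372.15 × 5.00×10¹ × 1.88×10⁷ = 1.93×10⁻¹¹ V²
V_n = √(1.93×10⁻¹¹) = 4.39×10⁻⁶ V = 4.39 µV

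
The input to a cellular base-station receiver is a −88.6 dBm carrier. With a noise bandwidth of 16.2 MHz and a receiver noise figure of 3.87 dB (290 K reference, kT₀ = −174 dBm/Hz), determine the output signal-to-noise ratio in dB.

9.4 dB

Noise floor: N = −174 + 10 log₁₀(B) + NF
10 log₁₀(1.62×10⁷) = 72.1 dB
N = −174 + 72.1 + 3.87 = −98.03 dBm
SNR = P_sig − N = −88.6 − (−98.03) = 9.43 dB → 9.4 dB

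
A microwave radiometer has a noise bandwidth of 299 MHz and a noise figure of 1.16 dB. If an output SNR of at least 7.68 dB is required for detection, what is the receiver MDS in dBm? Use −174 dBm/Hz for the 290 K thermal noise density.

Sensitivity = −174 + 10 log₁₀(B) + NF + SNR_min
= −174 + 84.76 + 1.16 + 7.68
= −80.40 dBm → −80.4 dBm

−80.4 dBm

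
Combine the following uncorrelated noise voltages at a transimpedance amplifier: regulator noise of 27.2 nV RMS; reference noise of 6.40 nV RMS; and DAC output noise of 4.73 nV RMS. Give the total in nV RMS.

Uncorrelated sources add in power (mean-square): V_tot = √(ΣV_i²)
V_tot = √[(2.72×10⁻⁸)² + (6.40×10⁻⁹)² + (4.73×10⁻⁹)²] = 2.83×10⁻⁸ V = 28.3 nV

28.3 nV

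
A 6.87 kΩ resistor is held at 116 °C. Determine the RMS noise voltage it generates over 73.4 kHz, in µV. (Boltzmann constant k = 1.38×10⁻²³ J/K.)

3.29 µV

T = 116 °C + 273.15 = 389.15 K
V_n = √(4kTRB)
4kTRB = 4 × 1.38×10⁻²³ × 389.15 × 6.87×10³ × 7.34×10⁴ = 1.08×10⁻¹¹ V²
V_n = √(1.08×10⁻¹¹) = 3.29×10⁻⁶ V = 3.29 µV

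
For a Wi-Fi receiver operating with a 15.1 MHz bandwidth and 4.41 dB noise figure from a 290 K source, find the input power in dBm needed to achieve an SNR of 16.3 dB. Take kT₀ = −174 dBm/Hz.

Sensitivity = −174 + 10 log₁₀(B) + NF + SNR_min
= −174 + 71.79 + 4.41 + 16.3
= −81.50 dBm → −81.5 dBm

−81.5 dBm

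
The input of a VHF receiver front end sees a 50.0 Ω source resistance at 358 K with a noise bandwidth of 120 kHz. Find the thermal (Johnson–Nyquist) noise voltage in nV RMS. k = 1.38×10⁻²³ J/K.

344 nV

V_n = √(4kTRB)
4kTRB = 4 × 1.38×10⁻²³ × 358 × 5.00×10¹ × 1.20×10⁵ = 1.19×10⁻¹³ V²
V_n = √(1.19×10⁻¹³) = 3.44×10⁻⁷ V = 344 nV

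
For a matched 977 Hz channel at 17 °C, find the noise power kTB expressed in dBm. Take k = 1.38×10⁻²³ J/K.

−144.1 dBm

T = 17 °C + 273.15 = 290.15 K
P_n = kTB = 1.38×10⁻²³ × 290.15 × 9.77×10² = 3.91×10⁻¹⁸ W
In dBm: 10 log₁₀(3.91×10⁻¹⁸ / 10⁻³) = −144.1 dBm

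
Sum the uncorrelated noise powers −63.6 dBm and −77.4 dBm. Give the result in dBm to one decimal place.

−63.4 dBm

Convert to linear, add, convert back:
P₁ = 4.37×10⁻¹⁰ W, P₂ = 1.82×10⁻¹¹ W
P_tot = 4.55×10⁻¹⁰ W → 10 log₁₀(P_tot / 10⁻³) = −63.4 dBm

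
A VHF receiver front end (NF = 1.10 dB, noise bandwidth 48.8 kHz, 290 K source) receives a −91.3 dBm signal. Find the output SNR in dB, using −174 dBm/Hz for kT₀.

34.7 dB

Noise floor: N = −174 + 10 log₁₀(B) + NF
10 log₁₀(4.88×10⁴) = 46.88 dB
N = −174 + 46.88 + 1.10 = −126.02 dBm
SNR = P_sig − N = −91.3 − (−126.02) = 34.72 dB → 34.7 dB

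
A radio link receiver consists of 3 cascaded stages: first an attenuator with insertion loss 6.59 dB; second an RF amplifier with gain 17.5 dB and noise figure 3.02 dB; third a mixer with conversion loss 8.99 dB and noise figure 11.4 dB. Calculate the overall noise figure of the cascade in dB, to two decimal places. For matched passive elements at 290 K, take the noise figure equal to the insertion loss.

10.08 dB

Convert to linear (a loss of L dB is a gain of −L dB): F_i = 10^(NF_i/10), G_i = 10^(G_i,dB/10)
  Stage 1: F_1 = 10^(6.59/10) = 4.560, G_1 = 10^(−6.59/10) = 0.2193
  Stage 2: F_2 = 10^(3.02/10) = 2.004, G_2 = 10^(17.5/10) = 56.23
  Stage 3: F_3 = 10^(11.4/10) = 13.80, G_3 = 10^(−8.99/10) = 0.1262
Friis cascade:
  F = 4.560 + (2.004 − 1)/0.2193 + (13.80 − 1)/12.33 = 10.18
NF = 10 log₁₀(10.18) = 10.08 dB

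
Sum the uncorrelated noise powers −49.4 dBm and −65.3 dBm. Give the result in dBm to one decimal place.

−49.3 dBm

Convert to linear, add, convert back:
P₁ = 1.15×10⁻⁸ W, P₂ = 2.95×10⁻¹⁰ W
P_tot = 1.18×10⁻⁸ W → 10 log₁₀(P_tot / 10⁻³) = −49.3 dBm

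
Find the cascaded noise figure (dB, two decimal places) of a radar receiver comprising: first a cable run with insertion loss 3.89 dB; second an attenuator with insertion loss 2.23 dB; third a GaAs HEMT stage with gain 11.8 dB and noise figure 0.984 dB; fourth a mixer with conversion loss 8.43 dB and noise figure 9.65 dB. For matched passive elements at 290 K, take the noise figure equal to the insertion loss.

8.67 dB

Convert to linear (a loss of L dB is a gain of −L dB): F_i = 10^(NF_i/10), G_i = 10^(G_i,dB/10)
  Stage 1: F_1 = 10^(3.89/10) = 2.449, G_1 = 10^(−3.89/10) = 0.4083
  Stage 2: F_2 = 10^(2.23/10) = 1.671, G_2 = 10^(−2.23/10) = 0.5984
  Stage 3: F_3 = 10^(0.984/10) = 1.254, G_3 = 10^(11.8/10) = 15.14
  Stage 4: F_4 = 10^(9.65/10) = 9.226, G_4 = 10^(−8.43/10) = 0.1435
Friis cascade:
  F = 2.449 + (1.671 − 1)/0.4083 + (1.254 − 1)/0.2443 + (9.226 − 1)/3.698 = 7.358
NF = 10 log₁₀(7.358) = 8.67 dB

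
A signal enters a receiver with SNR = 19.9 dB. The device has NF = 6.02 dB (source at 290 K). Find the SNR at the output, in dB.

By definition F = SNR_in/SNR_out, so in dB: SNR_out = SNR_in − NF
SNR_out = 19.9 − 6.02 = 13.88 dB

13.88 dB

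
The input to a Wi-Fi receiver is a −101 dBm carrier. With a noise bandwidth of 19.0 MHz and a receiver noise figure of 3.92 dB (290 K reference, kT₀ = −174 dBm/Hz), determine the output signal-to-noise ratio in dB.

−3.7 dB

Noise floor: N = −174 + 10 log₁₀(B) + NF
10 log₁₀(1.90×10⁷) = 72.79 dB
N = −174 + 72.79 + 3.92 = −97.29 dBm
SNR = P_sig − N = −101 − (−97.29) = −3.71 dB → −3.7 dB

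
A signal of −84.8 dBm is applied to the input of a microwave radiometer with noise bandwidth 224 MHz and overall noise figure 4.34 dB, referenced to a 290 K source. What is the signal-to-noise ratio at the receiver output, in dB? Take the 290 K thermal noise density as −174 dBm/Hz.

1.4 dB

Noise floor: N = −174 + 10 log₁₀(B) + NF
10 log₁₀(2.24×10⁸) = 83.5 dB
N = −174 + 83.5 + 4.34 = −86.16 dBm
SNR = P_sig − N = −84.8 − (−86.16) = 1.36 dB → 1.4 dB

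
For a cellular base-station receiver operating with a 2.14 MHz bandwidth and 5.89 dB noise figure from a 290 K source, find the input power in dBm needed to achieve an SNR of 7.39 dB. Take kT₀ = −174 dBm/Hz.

Sensitivity = −174 + 10 log₁₀(B) + NF + SNR_min
= −174 + 63.3 + 5.89 + 7.39
= −97.42 dBm → −97.4 dBm

−97.4 dBm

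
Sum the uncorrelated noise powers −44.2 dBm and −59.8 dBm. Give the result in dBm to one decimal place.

−44.1 dBm

Convert to linear, add, convert back:
P₁ = 3.80×10⁻⁸ W, P₂ = 1.05×10⁻⁹ W
P_tot = 3.91×10⁻⁸ W → 10 log₁₀(P_tot / 10⁻³) = −44.1 dBm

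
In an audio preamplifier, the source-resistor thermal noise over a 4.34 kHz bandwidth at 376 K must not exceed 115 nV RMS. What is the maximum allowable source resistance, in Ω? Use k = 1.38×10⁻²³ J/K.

Johnson–Nyquist: V_n = √(4kTRB) ⇒ R = V_n² / (4kTB)
4kTB = 4 × 1.38×10⁻²³ × 376 × 4.34×10³ = 9.01×10⁻¹⁷
R = (1.15×10⁻⁷)² / 9.01×10⁻¹⁷ = 1.47×10² Ω = 147 Ω

147 Ω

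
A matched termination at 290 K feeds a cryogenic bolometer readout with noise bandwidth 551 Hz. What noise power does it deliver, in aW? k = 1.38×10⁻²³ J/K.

P_n = kTB = 1.38×10⁻²³ × 290 × 5.51×10² = 2.21×10⁻¹⁸ W = 2.21 aW

2.21 aW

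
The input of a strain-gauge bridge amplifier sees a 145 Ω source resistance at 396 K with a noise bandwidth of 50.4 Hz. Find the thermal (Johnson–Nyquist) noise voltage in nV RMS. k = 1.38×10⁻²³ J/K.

V_n = √(4kTRB)
4kTRB = 4 × 1.38×10⁻²³ × 396 × 1.45×10² × 5.04×10¹ = 1.60×10⁻¹⁶ V²
V_n = √(1.60×10⁻¹⁶) = 1.26×10⁻⁸ V = 12.6 nV

12.6 nV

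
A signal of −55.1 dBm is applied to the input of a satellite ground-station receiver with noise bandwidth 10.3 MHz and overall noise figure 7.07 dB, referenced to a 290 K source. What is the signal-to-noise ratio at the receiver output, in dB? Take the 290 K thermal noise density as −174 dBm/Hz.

Noise floor: N = −174 + 10 log₁₀(B) + NF
10 log₁₀(1.03×10⁷) = 70.13 dB
N = −174 + 70.13 + 7.07 = −96.80 dBm
SNR = P_sig − N = −55.1 − (−96.80) = 41.70 dB → 41.7 dB

41.7 dB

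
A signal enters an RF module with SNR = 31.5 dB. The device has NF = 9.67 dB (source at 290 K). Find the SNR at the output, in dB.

21.83 dB

By definition F = SNR_in/SNR_out, so in dB: SNR_out = SNR_in − NF
SNR_out = 31.5 − 9.67 = 21.83 dB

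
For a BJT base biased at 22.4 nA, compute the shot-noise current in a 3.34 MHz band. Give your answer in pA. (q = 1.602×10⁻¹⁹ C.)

I_n = √(2qI·B)
2qI·B = 2 × 1.602×10⁻¹⁹ × 2.24×10⁻⁸ × 3.34×10⁶ = 2.40×10⁻²⁰ A²
I_n = √(2.40×10⁻²⁰) = 1.55×10⁻¹⁰ A = 155 pA

155 pA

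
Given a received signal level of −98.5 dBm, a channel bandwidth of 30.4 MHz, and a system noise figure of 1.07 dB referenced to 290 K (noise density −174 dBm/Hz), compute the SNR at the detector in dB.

−0.4 dB

Noise floor: N = −174 + 10 log₁₀(B) + NF
10 log₁₀(3.04×10⁷) = 74.83 dB
N = −174 + 74.83 + 1.07 = −98.10 dBm
SNR = P_sig − N = −98.5 − (−98.10) = −0.40 dB → −0.4 dB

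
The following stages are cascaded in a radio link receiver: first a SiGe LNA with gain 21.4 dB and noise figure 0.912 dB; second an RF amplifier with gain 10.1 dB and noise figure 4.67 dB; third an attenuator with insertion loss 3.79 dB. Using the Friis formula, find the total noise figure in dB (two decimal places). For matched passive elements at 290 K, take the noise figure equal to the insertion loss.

Convert to linear (a loss of L dB is a gain of −L dB): F_i = 10^(NF_i/10), G_i = 10^(G_i,dB/10)
  Stage 1: F_1 = 10^(0.912/10) = 1.234, G_1 = 10^(21.4/10) = 138.0
  Stage 2: F_2 = 10^(4.67/10) = 2.931, G_2 = 10^(10.1/10) = 10.23
  Stage 3: F_3 = 10^(3.79/10) = 2.393, G_3 = 10^(−3.79/10) = 0.4178
Friis cascade:
  F = 1.234 + (2.931 − 1)/138.0 + (2.393 − 1)/1413 = 1.249
NF = 10 log₁₀(1.249) = 0.96 dB

0.96 dB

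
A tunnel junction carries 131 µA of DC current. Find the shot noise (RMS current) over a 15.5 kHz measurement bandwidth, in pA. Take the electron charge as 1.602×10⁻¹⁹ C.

I_n = √(2qI·B)
2qI·B = 2 × 1.602×10⁻¹⁹ × 1.31×10⁻⁴ × 1.55×10⁴ = 6.51×10⁻¹⁹ A²
I_n = √(6.51×10⁻¹⁹) = 8.07×10⁻¹⁰ A = 807 pA

807 pA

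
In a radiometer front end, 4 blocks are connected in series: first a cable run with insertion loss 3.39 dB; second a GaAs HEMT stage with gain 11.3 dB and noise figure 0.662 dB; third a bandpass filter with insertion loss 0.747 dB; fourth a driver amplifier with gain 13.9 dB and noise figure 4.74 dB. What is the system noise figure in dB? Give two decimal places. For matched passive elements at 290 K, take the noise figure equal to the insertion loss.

Convert to linear (a loss of L dB is a gain of −L dB): F_i = 10^(NF_i/10), G_i = 10^(G_i,dB/10)
  Stage 1: F_1 = 10^(3.39/10) = 2.183, G_1 = 10^(−3.39/10) = 0.4581
  Stage 2: F_2 = 10^(0.662/10) = 1.165, G_2 = 10^(11.3/10) = 13.49
  Stage 3: F_3 = 10^(0.747/10) = 1.188, G_3 = 10^(−0.747/10) = 0.8420
  Stage 4: F_4 = 10^(4.74/10) = 2.979, G_4 = 10^(13.9/10) = 24.55
Friis cascade:
  F = 2.183 + (1.165 − 1)/0.4581 + (1.188 − 1)/6.180 + (2.979 − 1)/5.204 = 2.953
NF = 10 log₁₀(2.953) = 4.70 dB

4.70 dB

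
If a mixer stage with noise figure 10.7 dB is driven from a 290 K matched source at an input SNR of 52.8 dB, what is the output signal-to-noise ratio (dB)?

42.1 dB

By definition F = SNR_in/SNR_out, so in dB: SNR_out = SNR_in − NF
SNR_out = 52.8 − 10.7 = 42.1 dB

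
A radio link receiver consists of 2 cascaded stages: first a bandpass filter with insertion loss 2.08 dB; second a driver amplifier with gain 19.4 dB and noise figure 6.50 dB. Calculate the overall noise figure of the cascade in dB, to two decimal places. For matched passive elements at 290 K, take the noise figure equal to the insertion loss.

Convert to linear (a loss of L dB is a gain of −L dB): F_i = 10^(NF_i/10), G_i = 10^(G_i,dB/10)
  Stage 1: F_1 = 10^(2.08/10) = 1.614, G_1 = 10^(−2.08/10) = 0.6194
  Stage 2: F_2 = 10^(6.50/10) = 4.467, G_2 = 10^(19.4/10) = 87.10
Friis cascade:
  F = 1.614 + (4.467 − 1)/0.6194 = 7.211
NF = 10 log₁₀(7.211) = 8.58 dB

8.58 dB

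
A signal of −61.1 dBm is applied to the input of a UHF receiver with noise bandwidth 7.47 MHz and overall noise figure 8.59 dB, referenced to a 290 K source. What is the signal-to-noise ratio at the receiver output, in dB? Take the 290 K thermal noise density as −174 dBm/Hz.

Noise floor: N = −174 + 10 log₁₀(B) + NF
10 log₁₀(7.47×10⁶) = 68.73 dB
N = −174 + 68.73 + 8.59 = −96.68 dBm
SNR = P_sig − N = −61.1 − (−96.68) = 35.58 dB → 35.6 dB

35.6 dB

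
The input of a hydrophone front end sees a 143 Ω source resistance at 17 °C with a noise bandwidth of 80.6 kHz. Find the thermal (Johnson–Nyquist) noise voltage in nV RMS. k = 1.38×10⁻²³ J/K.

430 nV

T = 17 °C + 273.15 = 290.15 K
V_n = √(4kTRB)
4kTRB = 4 × 1.38×10⁻²³ × 290.15 × 1.43×10² × 8.06×10⁴ = 1.85×10⁻¹³ V²
V_n = √(1.85×10⁻¹³) = 4.30×10⁻⁷ V = 430 nV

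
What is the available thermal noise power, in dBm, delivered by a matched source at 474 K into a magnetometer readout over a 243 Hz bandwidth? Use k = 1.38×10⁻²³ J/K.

−148.0 dBm

P_n = kTB = 1.38×10⁻²³ × 474 × 2.43×10² = 1.59×10⁻¹⁸ W
In dBm: 10 log₁₀(1.59×10⁻¹⁸ / 10⁻³) = −148.0 dBm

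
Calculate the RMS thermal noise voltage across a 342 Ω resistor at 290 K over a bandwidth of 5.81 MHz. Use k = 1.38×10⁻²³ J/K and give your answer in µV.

5.64 µV

V_n = √(4kTRB)
4kTRB = 4 × 1.38×10⁻²³ × 290 × 3.42×10² × 5.81×10⁶ = 3.18×10⁻¹¹ V²
V_n = √(3.18×10⁻¹¹) = 5.64×10⁻⁶ V = 5.64 µV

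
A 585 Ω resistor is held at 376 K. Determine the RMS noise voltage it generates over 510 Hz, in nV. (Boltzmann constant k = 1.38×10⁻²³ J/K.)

V_n = √(4kTRB)
4kTRB = 4 × 1.38×10⁻²³ × 376 × 5.85×10² × 5.10×10² = 6.19×10⁻¹⁵ V²
V_n = √(6.19×10⁻¹⁵) = 7.87×10⁻⁸ V = 78.7 nV

78.7 nV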